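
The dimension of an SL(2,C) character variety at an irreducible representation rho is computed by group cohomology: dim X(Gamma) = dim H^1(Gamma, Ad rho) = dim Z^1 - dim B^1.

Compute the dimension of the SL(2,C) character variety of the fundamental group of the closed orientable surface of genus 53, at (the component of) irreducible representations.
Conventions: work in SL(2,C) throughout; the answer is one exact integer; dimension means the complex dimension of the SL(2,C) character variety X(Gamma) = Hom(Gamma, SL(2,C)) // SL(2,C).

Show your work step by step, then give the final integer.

312

The genus-53 surface group: 2g = 106 generators, one relator prod [a_i, b_i].
A cocycle assigns one sl_2 vector per generator subject to the relator condition d_2(z) = 0: dim of the unconstrained space is 3*2g = 318.
H^2 = coker(d_2) is dual to H^0 = 0 at irreducible rho (Poincare duality), so d_2 is onto: dim Z^1 = 315.
dim B^1 = 3 (coboundaries, injective at irreducible rho).
dim X = dim H^1 = 315 - 3 = 312.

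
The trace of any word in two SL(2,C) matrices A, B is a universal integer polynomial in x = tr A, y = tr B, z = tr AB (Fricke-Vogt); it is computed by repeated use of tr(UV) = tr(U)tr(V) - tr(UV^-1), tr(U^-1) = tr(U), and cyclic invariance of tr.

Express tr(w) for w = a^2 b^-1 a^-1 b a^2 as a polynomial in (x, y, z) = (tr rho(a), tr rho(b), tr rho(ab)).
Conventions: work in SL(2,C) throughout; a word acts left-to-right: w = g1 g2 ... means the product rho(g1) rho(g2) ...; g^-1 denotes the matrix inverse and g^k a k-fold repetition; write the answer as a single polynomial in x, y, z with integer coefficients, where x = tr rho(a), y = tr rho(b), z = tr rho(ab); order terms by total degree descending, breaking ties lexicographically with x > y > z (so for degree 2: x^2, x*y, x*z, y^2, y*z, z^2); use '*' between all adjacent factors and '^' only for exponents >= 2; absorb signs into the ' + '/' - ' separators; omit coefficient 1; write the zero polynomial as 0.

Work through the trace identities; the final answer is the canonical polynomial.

reduce: trace(a b a) = trace(a) trace(b a) - trace(b)  (reduce the a square) = x*z - y
trace(b a^3) = trace(a) trace(a b a) - trace(a b)  (reduce the a square) = x^2*z - x*y - z
reduce: trace(a^4 b) = trace(a) trace(b a^3) - trace(b a^2)  (reduce the a square) = x^3*z - x^2*y - 2*x*z + y
trace(a^2) = trace(a) trace(a) - trace(1)  (reduce the a square) = x^2 - 2
trace(a^3) = trace(a) trace(a^2) - trace(a)  (reduce the a square) = x^3 - 3*x
reduce: trace(a^4) = trace(a) trace(a^3) - trace(a^2)  (reduce the a square) = x^4 - 4*x^2 + 2
trace(b a^4 b) = trace(b) trace(a^4 b) - trace(a^4)  (reduce the b square) = x^3*y*z - x^4 - x^2*y^2 - 2*x*y*z + 4*x^2 + y^2 - 2
trace(b a b a) = trace(b a) trace(b a) - trace(1)  (split on b) = z^2 - 2
reduce: trace(b a b) = trace(b) trace(a b) - trace(a)  (reduce the b square) = y*z - x
reduce: trace(b a b a^2) = trace(a) trace(b a b a) - trace(b a b)  (reduce the a square) = x*z^2 - y*z - x
trace(a^2 b a b a) = trace(a) trace(b a b a^2) - trace(b a b a)  (reduce the a square) = x^2*z^2 - x*y*z - x^2 - z^2 + 2
trace(b a^4 b a) = trace(a) trace(a^2 b a b a) - trace(a^2 b a b)  (reduce the a square) = x^3*z^2 - x^2*y*z - x^3 - 2*x*z^2 + y*z + 3*x
trace(a^-1 b a^4 b) = trace(b a^4 b) trace(a) - trace(b a^4 b a)  (eliminate a^-1) = x^4*y*z - x^5 - x^3*y^2 - x^3*z^2 - x^2*y*z + 5*x^3 + x*y^2 + 2*x*z^2 - y*z - 5*x
so trace(a^2 b^-1 a^-1 b a^2) = trace(a^-1 b a^4) trace(b) - trace(a^-1 b a^4 b)  (eliminate b^-1) = -x^4*y*z + x^5 + x^3*y^2 + x^3*z^2 + 2*x^2*y*z - 5*x^3 - 2*x*y^2 - 2*x*z^2 + 5*x

-x^4*y*z + x^5 + x^3*y^2 + x^3*z^2 + 2*x^2*y*z - 5*x^3 - 2*x*y^2 - 2*x*z^2 + 5*x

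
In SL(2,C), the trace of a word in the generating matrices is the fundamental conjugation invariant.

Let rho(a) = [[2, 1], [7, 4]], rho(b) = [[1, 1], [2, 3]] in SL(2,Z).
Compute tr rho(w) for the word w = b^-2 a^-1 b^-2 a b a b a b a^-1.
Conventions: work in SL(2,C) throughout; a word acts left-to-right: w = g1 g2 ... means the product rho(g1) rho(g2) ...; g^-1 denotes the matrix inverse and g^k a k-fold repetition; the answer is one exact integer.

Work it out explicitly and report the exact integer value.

rho(b^-1) = [[3, -1], [-2, 1]]
... * rho(b^-1) = [[3, -1], [-2, 1]]  ->  [[11, -4], [-8, 3]]
... * rho(a^-1) = [[4, -1], [-7, 2]]  ->  [[72, -19], [-53, 14]]
... * rho(b^-1) = [[3, -1], [-2, 1]]  ->  [[254, -91], [-187, 67]]
... * rho(b^-1) = [[3, -1], [-2, 1]]  ->  [[944, -345], [-695, 254]]
... * rho(a) = [[2, 1], [7, 4]]  ->  [[-527, -436], [388, 321]]
... * rho(b) = [[1, 1], [2, 3]]  ->  [[-1399, -1835], [1030, 1351]]
... * rho(a) = [[2, 1], [7, 4]]  ->  [[-15643, -8739], [11517, 6434]]
... * rho(b) = [[1, 1], [2, 3]]  ->  [[-33121, -41860], [24385, 30819]]
... * rho(a) = [[2, 1], [7, 4]]  ->  [[-359262, -200561], [264503, 147661]]
... * rho(b) = [[1, 1], [2, 3]]  ->  [[-760384, -960945], [559825, 707486]]
... * rho(a^-1) = [[4, -1], [-7, 2]]  ->  [[3685079, -1161506], [-2713102, 855147]]
tr = 3685079 + 855147 = 4540226

4540226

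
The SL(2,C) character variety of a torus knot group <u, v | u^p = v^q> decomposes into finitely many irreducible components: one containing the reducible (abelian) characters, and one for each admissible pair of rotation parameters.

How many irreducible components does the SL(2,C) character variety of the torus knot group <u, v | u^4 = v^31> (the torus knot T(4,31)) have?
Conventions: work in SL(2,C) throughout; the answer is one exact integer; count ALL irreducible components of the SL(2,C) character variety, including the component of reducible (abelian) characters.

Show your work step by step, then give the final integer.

46

For T(4,31): irreducibility forces the central element u^4 = v^31 to one of +I, -I.
So on each irreducible component the traces are pinned: tr(u) = 2*cos(pi*alpha/4) with 1 <= alpha <= 3, tr(v) = 2*cos(pi*beta/31) with 1 <= beta <= 30.
Consistency of u^4 = (-1)^alpha I with v^31 = (-1)^beta I forces alpha = beta (mod 2).
count pairs: odd alpha (2 choices) x odd beta (15), plus even alpha (1) x even beta (15): 2*15 + 1*15 = 45.
Total: 45 irreducible-character components + 1 reducible (abelian) component = 46.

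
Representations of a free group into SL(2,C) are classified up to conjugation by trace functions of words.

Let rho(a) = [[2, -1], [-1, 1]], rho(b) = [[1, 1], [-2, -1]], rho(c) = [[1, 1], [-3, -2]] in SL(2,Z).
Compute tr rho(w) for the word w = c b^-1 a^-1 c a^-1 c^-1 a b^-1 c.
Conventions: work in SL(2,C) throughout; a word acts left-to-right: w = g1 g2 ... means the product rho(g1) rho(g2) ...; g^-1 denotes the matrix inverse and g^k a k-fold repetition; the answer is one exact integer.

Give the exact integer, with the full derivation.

rho(c) = [[1, 1], [-3, -2]]
... * rho(b^-1) = [[-1, -1], [2, 1]]  ->  [[1, 0], [-1, 1]]
... * rho(a^-1) = [[1, 1], [1, 2]]  ->  [[1, 1], [0, 1]]
... * rho(c) = [[1, 1], [-3, -2]]  ->  [[-2, -1], [-3, -2]]
... * rho(a^-1) = [[1, 1], [1, 2]]  ->  [[-3, -4], [-5, -7]]
... * rho(c^-1) = [[-2, -1], [3, 1]]  ->  [[-6, -1], [-11, -2]]
... * rho(a) = [[2, -1], [-1, 1]]  ->  [[-11, 5], [-20, 9]]
... * rho(b^-1) = [[-1, -1], [2, 1]]  ->  [[21, 16], [38, 29]]
... * rho(c) = [[1, 1], [-3, -2]]  ->  [[-27, -11], [-49, -20]]
tr = -27 + -20 = -47

-47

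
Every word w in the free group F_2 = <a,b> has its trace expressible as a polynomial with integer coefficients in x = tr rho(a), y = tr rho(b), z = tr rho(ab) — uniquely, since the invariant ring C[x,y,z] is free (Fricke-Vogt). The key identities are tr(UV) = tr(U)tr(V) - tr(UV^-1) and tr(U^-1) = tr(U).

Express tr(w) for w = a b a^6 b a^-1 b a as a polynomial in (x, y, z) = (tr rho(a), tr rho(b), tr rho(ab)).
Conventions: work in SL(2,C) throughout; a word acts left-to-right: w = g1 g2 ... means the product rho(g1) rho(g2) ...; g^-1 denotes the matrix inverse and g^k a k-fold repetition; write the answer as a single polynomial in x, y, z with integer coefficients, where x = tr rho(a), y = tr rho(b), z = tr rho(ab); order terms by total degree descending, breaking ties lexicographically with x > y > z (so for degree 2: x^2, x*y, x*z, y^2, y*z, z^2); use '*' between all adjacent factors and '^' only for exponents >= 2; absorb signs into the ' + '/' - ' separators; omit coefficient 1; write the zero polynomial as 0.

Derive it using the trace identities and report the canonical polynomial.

trace(b a b a) = trace(a b) trace(a b) - trace(1)   [split at repeated a] = z^2 - 2
apply: trace(b a b) = trace(b) trace(a b) - trace(a) = y*z - x
trace(b a^2 b a) = trace(a) trace(b a b a) - trace(b a b) = x*z^2 - y*z - x
trace(a^2 b) = trace(a) trace(b a) - trace(b) = x*z - y
apply: trace(a^2) = trace(a) trace(a) - trace(1) = x^2 - 2
use: trace(b a^2 b) = trace(b) trace(a^2 b) - trace(a^2) = x*y*z - x^2 - y^2 + 2
apply: trace(a^2 b a^2 b) = trace(a) trace(b a^2 b a) - trace(b a^2 b) = x^2*z^2 - 2*x*y*z + y^2 - 2
apply: trace(a b a^2) = trace(a) trace(b a^2) - trace(b a) = x^2*z - x*y - z
apply: trace(a^2 b a^2) = trace(a) trace(a b a^2) - trace(a b a) = x^3*z - x^2*y - 2*x*z + y
trace(b^2 a^2 b a^2) = trace(b) trace(a^2 b a^2 b) - trace(a^2 b a^2) = x^2*y*z^2 - x^3*z - 2*x*y^2*z + x^2*y + y^3 + 2*x*z - 3*y
apply: trace(b^2 a^2 b a) = trace(b) trace(a^2 b a b) - trace(a^2 b a) = x*y*z^2 - x^2*z - y^2*z + z
use: trace(b^2 a^2 b a^3) = trace(a) trace(b^2 a^2 b a^2) - trace(b^2 a^2 b a) = x^3*y*z^2 - x^4*z - 2*x^2*y^2*z + x^3*y + x*y^3 - x*y*z^2 + 3*x^2*z + y^2*z - 3*x*y - z
trace(a^2 b^2 a^2 b a^2) = trace(a) trace(b^2 a^2 b a^3) - trace(b^2 a^2 b a^2) = x^4*y*z^2 - x^5*z - 2*x^3*y^2*z + x^4*y + x^2*y^3 - 2*x^2*y*z^2 + 4*x^3*z + 3*x*y^2*z - 4*x^2*y - y^3 - 3*x*z + 3*y
trace(b^2 a^2 b a^5) = trace(a) trace(a^2 b^2 a^2 b a^2) - trace(a^2 b^2 a^2 b a) = x^5*y*z^2 - x^6*z - 2*x^4*y^2*z + x^5*y + x^3*y^3 - 3*x^3*y*z^2 + 5*x^4*z + 5*x^2*y^2*z - 5*x^3*y - 2*x*y^3 + x*y*z^2 - 6*x^2*z - y^2*z + 6*x*y + z
use: trace(b a^2 b a^6 b) = trace(a) trace(b^2 a^2 b a^5) - trace(b^2 a^2 b a^4) = x^6*y*z^2 - x^7*z - 2*x^5*y^2*z + x^6*y + x^4*y^3 - 4*x^4*y*z^2 + 6*x^5*z + 7*x^3*y^2*z - 6*x^4*y - 3*x^2*y^3 + 3*x^2*y*z^2 - 10*x^3*z - 4*x*y^2*z + 10*x^2*y + y^3 + 4*x*z - 3*y
trace(b a b a b a) = trace(b a b a) trace(b a) - trace(a b)   [split at repeated b] = z^3 - 3*z
trace(b a b a b) = trace(b) trace(a b a b) - trace(a b a) = y*z^2 - x*z - y
trace(b a b a b a^2) = trace(a) trace(b a b a b a) - trace(b a b a b) = x*z^3 - y*z^2 - 2*x*z + y
trace(a^2 b a b a b a) = trace(a) trace(b a b a b a^2) - trace(b a b a b a) = x^2*z^3 - x*y*z^2 - 2*x^2*z - z^3 + x*y + 3*z
apply: trace(b a^4 b a b a) = trace(a) trace(a^2 b a b a b a) - trace(a^2 b a b a b) = x^3*z^3 - x^2*y*z^2 - 2*x^3*z - 2*x*z^3 + x^2*y + y*z^2 + 5*x*z - y
trace(a^3 b a b) = trace(a) trace(b a b a^2) - trace(b a b a) = x^2*z^2 - x*y*z - x^2 - z^2 + 2
trace(a b a b^2 a^2) = trace(b) trace(a^3 b a b) - trace(a^3 b a) = x^2*y*z^2 - x^3*z - x*y^2*z - y*z^2 + 2*x*z + y
apply: trace(b a^4 b a b) = trace(a) trace(a b a b^2 a^2) - trace(a b a b^2 a) = x^3*y*z^2 - x^4*z - x^2*y^2*z - 2*x*y*z^2 + 3*x^2*z + y^2*z + x*y - z
trace(a^2 b a b a^2 b a^2) = trace(a) trace(b a^4 b a b a) - trace(b a^4 b a b) = x^4*z^3 - 2*x^3*y*z^2 - x^4*z + x^2*y^2*z - 2*x^2*z^3 + x^3*y + 3*x*y*z^2 + 2*x^2*z - y^2*z - 2*x*y + z
trace(a b a b a^2 b a) = trace(a) trace(b a^2 b a b a) - trace(b a^2 b a b) = x^2*z^3 - 2*x*y*z^2 - x^2*z + y^2*z + x*y - z
trace(a^2 b a b a^2 b a) = trace(a) trace(a b a b a^2 b a) - trace(a b a b a^2 b) = x^3*z^3 - 2*x^2*y*z^2 - x^3*z + x*y^2*z - x*z^3 + x^2*y + y*z^2 + x*z - y
trace(b a b a^2 b a^5) = trace(a) trace(a^2 b a b a^2 b a^2) - trace(a^2 b a b a^2 b a) = x^5*z^3 - 2*x^4*y*z^2 - x^5*z + x^3*y^2*z - 3*x^3*z^3 + x^4*y + 5*x^2*y*z^2 + 3*x^3*z - 2*x*y^2*z + x*z^3 - 3*x^2*y - y*z^2 + y
apply: trace(b a^2 b a^6 b a) = trace(a) trace(b a b a^2 b a^5) - trace(b a b a^2 b a^4) = x^6*z^3 - 2*x^5*y*z^2 - x^6*z + x^4*y^2*z - 4*x^4*z^3 + x^5*y + 7*x^3*y*z^2 + 4*x^4*z - 3*x^2*y^2*z + 3*x^2*z^3 - 4*x^3*y - 4*x*y*z^2 - 2*x^2*z + y^2*z + 3*x*y - z
trace(a b a^6 b a^-1 b a) = trace(b a^2 b a^6 b) trace(a) - trace(b a^2 b a^6 b a) = x^7*y*z^2 - x^8*z - 2*x^6*y^2*z - x^6*z^3 + x^7*y + x^5*y^3 - 2*x^5*y*z^2 + 7*x^6*z + 6*x^4*y^2*z + 4*x^4*z^3 - 7*x^5*y - 3*x^3*y^3 - 4*x^3*y*z^2 - 14*x^4*z - x^2*y^2*z - 3*x^2*z^3 + 14*x^3*y + x*y^3 + 4*x*y*z^2 + 6*x^2*z - y^2*z - 6*x*y + z

x^7*y*z^2 - x^8*z - 2*x^6*y^2*z - x^6*z^3 + x^7*y + x^5*y^3 - 2*x^5*y*z^2 + 7*x^6*z + 6*x^4*y^2*z + 4*x^4*z^3 - 7*x^5*y - 3*x^3*y^3 - 4*x^3*y*z^2 - 14*x^4*z - x^2*y^2*z - 3*x^2*z^3 + 14*x^3*y + x*y^3 + 4*x*y*z^2 + 6*x^2*z - y^2*z - 6*x*y + z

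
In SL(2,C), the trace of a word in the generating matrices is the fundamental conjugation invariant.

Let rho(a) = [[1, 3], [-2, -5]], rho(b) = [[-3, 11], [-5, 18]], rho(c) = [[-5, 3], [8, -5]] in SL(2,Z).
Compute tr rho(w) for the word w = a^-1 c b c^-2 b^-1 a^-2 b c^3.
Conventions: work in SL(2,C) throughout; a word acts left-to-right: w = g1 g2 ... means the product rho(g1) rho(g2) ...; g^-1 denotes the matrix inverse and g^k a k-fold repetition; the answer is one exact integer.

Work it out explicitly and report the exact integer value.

9348947014

rho(a^-1) = [[-5, -3], [2, 1]]
... * rho(c) = [[-5, 3], [8, -5]]  ->  [[1, 0], [-2, 1]]
... * rho(b) = [[-3, 11], [-5, 18]]  ->  [[-3, 11], [1, -4]]
... * rho(c^-1) = [[-5, -3], [-8, -5]]  ->  [[-73, -46], [27, 17]]
... * rho(c^-1) = [[-5, -3], [-8, -5]]  ->  [[733, 449], [-271, -166]]
... * rho(b^-1) = [[18, -11], [5, -3]]  ->  [[15439, -9410], [-5708, 3479]]
... * rho(a^-1) = [[-5, -3], [2, 1]]  ->  [[-96015, -55727], [35498, 20603]]
... * rho(a^-1) = [[-5, -3], [2, 1]]  ->  [[368621, 232318], [-136284, -85891]]
... * rho(b) = [[-3, 11], [-5, 18]]  ->  [[-2267453, 8236555], [838307, -3045162]]
... * rho(c) = [[-5, 3], [8, -5]]  ->  [[77229705, -47985134], [-28552831, 17740731]]
... * rho(c) = [[-5, 3], [8, -5]]  ->  [[-770029597, 471614785], [284690003, -174362148]]
... * rho(c) = [[-5, 3], [8, -5]]  ->  [[7623066265, -4668162716], [-2818347199, 1725880749]]
tr = 7623066265 + 1725880749 = 9348947014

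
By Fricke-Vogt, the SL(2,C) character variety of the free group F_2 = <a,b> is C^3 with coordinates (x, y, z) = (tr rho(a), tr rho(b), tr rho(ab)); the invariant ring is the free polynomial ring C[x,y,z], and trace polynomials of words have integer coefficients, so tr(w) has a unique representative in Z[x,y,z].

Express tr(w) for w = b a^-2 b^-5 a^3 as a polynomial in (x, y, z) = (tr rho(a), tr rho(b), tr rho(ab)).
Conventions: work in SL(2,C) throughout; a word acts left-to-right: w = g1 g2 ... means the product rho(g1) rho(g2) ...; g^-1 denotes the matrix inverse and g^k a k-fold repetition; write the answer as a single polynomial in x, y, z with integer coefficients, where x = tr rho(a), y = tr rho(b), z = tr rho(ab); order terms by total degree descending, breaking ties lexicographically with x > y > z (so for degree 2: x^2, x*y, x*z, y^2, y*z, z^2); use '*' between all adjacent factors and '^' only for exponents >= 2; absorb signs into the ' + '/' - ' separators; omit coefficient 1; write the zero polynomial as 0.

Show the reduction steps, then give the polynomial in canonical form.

tr(a^2) = tr(a) tr(a) - tr(1)  (reduce the a square) = x^2 - 2
tr(a^3) = tr(a) tr(a^2) - tr(a)  (reduce the a square) = x^3 - 3*x
tr(b a^2) = tr(a) tr(b a) - tr(b)  (reduce the a square) = x*z - y
tr(a^2 b a) = tr(a) tr(b a^2) - tr(b a)  (reduce the a square) = x^2*z - x*y - z
tr(a^3 b a) = tr(a) tr(a^2 b a) - tr(a^2 b)  (reduce the a square) = x^3*z - x^2*y - 2*x*z + y
tr(b a b a) = tr(a b) tr(a b) - tr(1)  (split on a) = z^2 - 2
tr(b a b) = tr(b) tr(a b) - tr(a)  (reduce the b square) = y*z - x
tr(b a b a^2) = tr(a) tr(b a b a) - tr(b a b)  (reduce the a square) = x*z^2 - y*z - x
tr(a^3 b a b) = tr(a) tr(b a b a^2) - tr(b a b a)  (reduce the a square) = x^2*z^2 - x*y*z - x^2 - z^2 + 2
tr(b^-1 a^3 b a) = tr(a^3 b a) tr(b) - tr(a^3 b a b)  (eliminate b^-1) = x^3*y*z - x^2*y^2 - x^2*z^2 - x*y*z + x^2 + y^2 + z^2 - 2
tr(a^3 b a^-1 b^-1) = tr(b^-1 a^3 b) tr(a) - tr(b^-1 a^3 b a)  (eliminate a^-1) = -x^3*y*z + x^4 + x^2*y^2 + x^2*z^2 + x*y*z - 4*x^2 - y^2 - z^2 + 2
tr(a^3 b a^-1 b^-2) = tr(a^3 b a^-1 b^-1) tr(b) - tr(a^3 b a^-1)  (eliminate b^-1) = -x^3*y^2*z + x^4*y + x^2*y^3 + x^2*y*z^2 + x*y^2*z - 4*x^2*y - y^3 - y*z^2 - x*z + 3*y
tr(b^-1 a^3 b a^-1 b^-2) = tr(a^3 b a^-1 b^-2) tr(b) - tr(a^3 b a^-1 b^-1)  (eliminate b^-1) = -x^3*y^3*z + x^4*y^2 + x^2*y^4 + x^2*y^2*z^2 + x^3*y*z + x*y^3*z - x^4 - 5*x^2*y^2 - x^2*z^2 - y^4 - y^2*z^2 - 2*x*y*z + 4*x^2 + 4*y^2 + z^2 - 2
tr(a^-1 b^-4 a^3 b) = tr(b^-1 a^3 b a^-1 b^-2) tr(b) - tr(b^-1 a^3 b a^-1 b^-1)  (eliminate b^-1) = -x^3*y^4*z + x^4*y^3 + x^2*y^5 + x^2*y^3*z^2 + 2*x^3*y^2*z + x*y^4*z - 2*x^4*y - 6*x^2*y^3 - 2*x^2*y*z^2 - y^5 - y^3*z^2 - 3*x*y^2*z + 8*x^2*y + 5*y^3 + 2*y*z^2 + x*z - 5*y
tr(a^3 b^-1) = tr(a^3) tr(b) - tr(a^3 b)  (eliminate b^-1) = x^3*y - x^2*z - 2*x*y + z
tr(b^-2 a^3) = tr(a^3 b^-1) tr(b) - tr(a^3)  (eliminate b^-1) = x^3*y^2 - x^2*y*z - x^3 - 2*x*y^2 + y*z + 3*x
tr(b^-3 a^3) = tr(b^-2 a^3) tr(b) - tr(b^-2 a^3 b)  (eliminate b^-1) = x^3*y^3 - x^2*y^2*z - 2*x^3*y - 2*x*y^3 + x^2*z + y^2*z + 5*x*y - z
tr(a^3 b a^-2 b^-4) = tr(a^-1 b^-4 a^3 b) tr(a) - tr(a^-1 b^-4 a^3 b a)  (eliminate a^-1) = -x^4*y^4*z + x^5*y^3 + x^3*y^5 + x^3*y^3*z^2 + 2*x^4*y^2*z + x^2*y^4*z - 2*x^5*y - 7*x^3*y^3 - 2*x^3*y*z^2 - x*y^5 - x*y^3*z^2 - 2*x^2*y^2*z + 10*x^3*y + 7*x*y^3 + 2*x*y*z^2 - y^2*z - 10*x*y + z
tr(b^-1 a^3 b a^-2) = tr(a^-1 b^-1 a^3 b) tr(a) - tr(a^-1 b^-1 a^3 b a)  (eliminate a^-1) = -x^4*y*z + x^5 + x^3*y^2 + x^3*z^2 + x^2*y*z - 5*x^3 - x*y^2 - x*z^2 + 5*x
tr(b^-2 a^3 b a^-2) = tr(b^-1 a^3 b a^-2) tr(b) - tr(b^-1 a^3 b a^-2 b)  (eliminate b^-1) = -x^4*y^2*z + x^5*y + x^3*y^3 + x^3*y*z^2 + x^2*y^2*z - 5*x^3*y - x*y^3 - x*y*z^2 + 5*x*y - z
tr(a^3 b a^-2 b^-3) = tr(b^-2 a^3 b a^-2) tr(b) - tr(b^-2 a^3 b a^-2 b)  (eliminate b^-1) = -x^4*y^3*z + x^5*y^2 + x^3*y^4 + x^3*y^2*z^2 + x^4*y*z + x^2*y^3*z - x^5 - 6*x^3*y^2 - x^3*z^2 - x*y^4 - x*y^2*z^2 - x^2*y*z + 5*x^3 + 6*x*y^2 + x*z^2 - y*z - 5*x
tr(b a^-2 b^-5 a^3) = tr(a^3 b a^-2 b^-4) tr(b) - tr(a^3 b a^-2 b^-3)  (eliminate b^-1) = -x^4*y^5*z + x^5*y^4 + x^3*y^6 + x^3*y^4*z^2 + 3*x^4*y^3*z + x^2*y^5*z - 3*x^5*y^2 - 8*x^3*y^4 - 3*x^3*y^2*z^2 - x*y^6 - x*y^4*z^2 - x^4*y*z - 3*x^2*y^3*z + x^5 + 16*x^3*y^2 + x^3*z^2 + 8*x*y^4 + 3*x*y^2*z^2 + x^2*y*z - y^3*z - 5*x^3 - 16*x*y^2 - x*z^2 + 2*y*z + 5*x

-x^4*y^5*z + x^5*y^4 + x^3*y^6 + x^3*y^4*z^2 + 3*x^4*y^3*z + x^2*y^5*z - 3*x^5*y^2 - 8*x^3*y^4 - 3*x^3*y^2*z^2 - x*y^6 - x*y^4*z^2 - x^4*y*z - 3*x^2*y^3*z + x^5 + 16*x^3*y^2 + x^3*z^2 + 8*x*y^4 + 3*x*y^2*z^2 + x^2*y*z - y^3*z - 5*x^3 - 16*x*y^2 - x*z^2 + 2*y*z + 5*x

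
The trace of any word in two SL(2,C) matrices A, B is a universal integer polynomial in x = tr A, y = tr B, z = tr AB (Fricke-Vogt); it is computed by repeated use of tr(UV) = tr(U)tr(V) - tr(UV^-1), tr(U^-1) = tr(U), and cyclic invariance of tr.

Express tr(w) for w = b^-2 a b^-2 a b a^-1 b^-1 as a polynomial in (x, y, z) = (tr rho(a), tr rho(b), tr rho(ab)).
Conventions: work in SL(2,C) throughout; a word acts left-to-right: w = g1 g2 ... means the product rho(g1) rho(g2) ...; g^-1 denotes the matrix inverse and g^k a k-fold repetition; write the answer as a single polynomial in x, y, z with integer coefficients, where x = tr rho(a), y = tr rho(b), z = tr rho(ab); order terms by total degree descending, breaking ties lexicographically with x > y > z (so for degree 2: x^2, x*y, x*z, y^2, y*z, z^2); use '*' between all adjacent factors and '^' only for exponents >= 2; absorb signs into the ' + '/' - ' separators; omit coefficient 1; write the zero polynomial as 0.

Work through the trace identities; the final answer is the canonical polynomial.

trace(a^2) = trace(a)*trace(a) - trace(1)  (reduce the a square) = x^2 - 2
trace(a^2 b) = trace(a)*trace(b a) - trace(b)  (reduce the a square) = x*z - y
trace(a b^-1 a) = trace(a^2)*trace(b) - trace(a^2 b)  (eliminate b^-1) = x^2*y - x*z - y
trace(a b a^2) = trace(a)*trace(b a^2) - trace(b a)  (reduce the a square) = x^2*z - x*y - z
trace(b a b a) = trace(a b)*trace(a b) - trace(1)  (split on a) = z^2 - 2
trace(b a b) = trace(b)*trace(a b) - trace(a)  (reduce the b square) = y*z - x
trace(a b a^2 b) = trace(a)*trace(b a b a) - trace(b a b)  (reduce the a square) = x*z^2 - y*z - x
trace(a b^-1 a b a) = trace(a b a^2)*trace(b) - trace(a b a^2 b)  (eliminate b^-1) = x^2*y*z - x*y^2 - x*z^2 + x
trace(a b a b a b) = trace(b a)*trace(b a b a) - trace(b^-1 a^-1)  (split on b) = z^3 - 3*z
trace(a b^-1 a b a b) = trace(a b a b a)*trace(b) - trace(a b a b a b)  (eliminate b^-1) = x*y*z^2 - y^2*z - z^3 - x*y + 3*z
trace(b^-1 a b^-1 a b a) = trace(a b^-1 a b a)*trace(b) - trace(a b^-1 a b a b)  (eliminate b^-1) = x^2*y^2*z - x*y^3 - 2*x*y*z^2 + y^2*z + z^3 + 2*x*y - 3*z
trace(b^-1 a b^-1 a b a^-1) = trace(b^-1 a b^-1 a b)*trace(a) - trace(b^-1 a b^-1 a b a)  (eliminate a^-1) = -x^2*y^2*z + x^3*y + x*y^3 + 2*x*y*z^2 - x^2*z - y^2*z - z^3 - 3*x*y + 3*z
trace(a b a^-1 b^-2 a b^-1) = trace(b^-1 a b^-1 a b a^-1)*trace(b) - trace(b^-1 a b^-1 a b a^-1 b)  (eliminate b^-1) = -x^2*y^3*z + x^3*y^2 + x*y^4 + 2*x*y^2*z^2 - x^2*y*z - y^3*z - y*z^3 - 3*x*y^2 + 3*y*z - x
trace(b^2) = trace(b)*trace(b) - trace(1)  (reduce the b square) = y^2 - 2
trace(b a^2 b) = trace(a)*trace(b^2 a) - trace(b^2)  (reduce the a square) = x*y*z - x^2 - y^2 + 2
trace(a^2 b a^-1 b) = trace(b a^2 b)*trace(a) - trace(b a^2 b a)  (eliminate a^-1) = x^2*y*z - x^3 - x*y^2 - x*z^2 + y*z + 3*x
trace(a^2 b a^-1 b^-1) = trace(a^2 b a^-1)*trace(b) - trace(a^2 b a^-1 b)  (eliminate b^-1) = -x^2*y*z + x^3 + x*y^2 + x*z^2 - 3*x
trace(a b a^-1 b^-2 a) = trace(a^2 b a^-1 b^-1)*trace(b) - trace(a^2 b a^-1)  (eliminate b^-1) = -x^2*y^2*z + x^3*y + x*y^3 + x*y*z^2 - 3*x*y - z
trace(b^-2 a b^-2 a b a^-1) = trace(a b a^-1 b^-2 a b^-1)*trace(b) - trace(a b a^-1 b^-2 a)  (eliminate b^-1) = -x^2*y^4*z + x^3*y^3 + x*y^5 + 2*x*y^3*z^2 - y^4*z - y^2*z^3 - x^3*y - 4*x*y^3 - x*y*z^2 + 3*y^2*z + 2*x*y + z
trace(b^-1 a b^-2 a b a^-1) = trace(b^-1 a b a^-1 b^-1 a)*trace(b) - trace(b^-1 a b a^-1 b^-1 a b)  (eliminate b^-1) = -x^2*y^3*z + x^3*y^2 + x*y^4 + 2*x*y^2*z^2 - y^3*z - y*z^3 - x^3 - 4*x*y^2 - x*z^2 + 3*y*z + 3*x
trace(b^-2 a b^-2 a b a^-1 b^-1) = trace(b^-2 a b^-2 a b a^-1)*trace(b) - trace(b^-2 a b^-2 a b a^-1 b)  (eliminate b^-1) = -x^2*y^5*z + x^3*y^4 + x*y^6 + 2*x*y^4*z^2 + x^2*y^3*z - y^5*z - y^3*z^3 - 2*x^3*y^2 - 5*x*y^4 - 3*x*y^2*z^2 + 4*y^3*z + y*z^3 + x^3 + 6*x*y^2 + x*z^2 - 2*y*z - 3*x

-x^2*y^5*z + x^3*y^4 + x*y^6 + 2*x*y^4*z^2 + x^2*y^3*z - y^5*z - y^3*z^3 - 2*x^3*y^2 - 5*x*y^4 - 3*x*y^2*z^2 + 4*y^3*z + y*z^3 + x^3 + 6*x*y^2 + x*z^2 - 2*y*z - 3*x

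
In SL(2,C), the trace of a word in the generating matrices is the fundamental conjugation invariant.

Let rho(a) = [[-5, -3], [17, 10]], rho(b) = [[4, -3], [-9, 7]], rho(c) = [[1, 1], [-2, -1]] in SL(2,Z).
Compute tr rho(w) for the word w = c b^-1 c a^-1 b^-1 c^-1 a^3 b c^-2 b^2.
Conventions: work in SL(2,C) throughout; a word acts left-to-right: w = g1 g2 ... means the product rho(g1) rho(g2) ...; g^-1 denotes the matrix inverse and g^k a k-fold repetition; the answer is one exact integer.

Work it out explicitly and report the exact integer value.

rho(c) = [[1, 1], [-2, -1]]
... * rho(b^-1) = [[7, 3], [9, 4]]  ->  [[16, 7], [-23, -10]]
... * rho(c) = [[1, 1], [-2, -1]]  ->  [[2, 9], [-3, -13]]
... * rho(a^-1) = [[10, 3], [-17, -5]]  ->  [[-133, -39], [191, 56]]
... * rho(b^-1) = [[7, 3], [9, 4]]  ->  [[-1282, -555], [1841, 797]]
... * rho(c^-1) = [[-1, -1], [2, 1]]  ->  [[172, 727], [-247, -1044]]
... * rho(a) = [[-5, -3], [17, 10]]  ->  [[11499, 6754], [-16513, -9699]]
... * rho(a) = [[-5, -3], [17, 10]]  ->  [[57323, 33043], [-82318, -47451]]
... * rho(a) = [[-5, -3], [17, 10]]  ->  [[275116, 158461], [-395077, -227556]]
... * rho(b) = [[4, -3], [-9, 7]]  ->  [[-325685, 283879], [467696, -407661]]
... * rho(c^-1) = [[-1, -1], [2, 1]]  ->  [[893443, 609564], [-1283018, -875357]]
... * rho(c^-1) = [[-1, -1], [2, 1]]  ->  [[325685, -283879], [-467696, 407661]]
... * rho(b) = [[4, -3], [-9, 7]]  ->  [[3857651, -2964208], [-5539733, 4256715]]
... * rho(b) = [[4, -3], [-9, 7]]  ->  [[42108476, -32322409], [-60469367, 46416204]]
tr = 42108476 + 46416204 = 88524680

88524680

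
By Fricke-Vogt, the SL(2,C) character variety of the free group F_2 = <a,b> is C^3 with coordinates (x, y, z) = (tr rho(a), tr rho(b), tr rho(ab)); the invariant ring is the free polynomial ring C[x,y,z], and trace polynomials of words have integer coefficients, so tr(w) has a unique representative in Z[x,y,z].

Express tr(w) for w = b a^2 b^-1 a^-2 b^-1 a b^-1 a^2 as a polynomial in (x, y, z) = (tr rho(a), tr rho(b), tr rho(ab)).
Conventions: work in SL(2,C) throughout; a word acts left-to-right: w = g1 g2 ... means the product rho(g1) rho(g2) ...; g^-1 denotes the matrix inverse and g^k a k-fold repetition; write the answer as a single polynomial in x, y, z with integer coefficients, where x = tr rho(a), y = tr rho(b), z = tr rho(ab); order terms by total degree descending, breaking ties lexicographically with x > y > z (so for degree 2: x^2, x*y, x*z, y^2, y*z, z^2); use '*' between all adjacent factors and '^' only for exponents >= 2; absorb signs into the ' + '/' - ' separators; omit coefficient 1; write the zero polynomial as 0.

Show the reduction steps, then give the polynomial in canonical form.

so tr(b a^2) = tr(a)*tr(b a) - tr(b) = x*z - y
tr(b a^3) = tr(a)*tr(b a^2) - tr(b a) = x^2*z - x*y - z
reduce: tr(a^2 b a^2) = tr(a)*tr(b a^3) - tr(b a^2) = x^3*z - x^2*y - 2*x*z + y
reduce: tr(b a b a) = tr(b a)*tr(b a) - tr(1)   [split at repeated b] = z^2 - 2
so tr(b a b) = tr(b)*tr(a b) - tr(a) = y*z - x
tr(b a^2 b a) = tr(a)*tr(b a b a) - tr(b a b) = x*z^2 - y*z - x
tr(b^2) = tr(b)*tr(b) - tr(1) = y^2 - 2
tr(b a^2 b) = tr(a)*tr(b^2 a) - tr(b^2) = x*y*z - x^2 - y^2 + 2
tr(a^2 b a^2 b) = tr(a)*tr(b a^2 b a) - tr(b a^2 b) = x^2*z^2 - 2*x*y*z + y^2 - 2
so tr(b^-1 a^2 b a^2) = tr(a^2 b a^2)*tr(b) - tr(a^2 b a^2 b) = x^3*y*z - x^2*y^2 - x^2*z^2 + 2
reduce: tr(b^-1 a^2 b a^2 b^-1) = tr(b^-1 a^2 b a^2)*tr(b) - tr(b^-1 a^2 b a^2 b) = x^3*y^2*z - x^2*y^3 - x^2*y*z^2 - x^3*z + x^2*y + 2*x*z + y
tr(a^2 b a^3) = tr(a)*tr(b a^4) - tr(b a^3) = x^4*z - x^3*y - 3*x^2*z + 2*x*y + z
reduce: tr(b a^3 b a) = tr(a)*tr(b a b a^2) - tr(b a b a) = x^2*z^2 - x*y*z - x^2 - z^2 + 2
so tr(a^2) = tr(a)*tr(a) - tr(1) = x^2 - 2
tr(a^3) = tr(a)*tr(a^2) - tr(a) = x^3 - 3*x
tr(b a^3 b) = tr(b)*tr(a^3 b) - tr(a^3) = x^2*y*z - x^3 - x*y^2 - y*z + 3*x
reduce: tr(a^2 b a^3 b) = tr(a)*tr(b a^3 b a) - tr(b a^3 b) = x^3*z^2 - 2*x^2*y*z + x*y^2 - x*z^2 + y*z - x
reduce: tr(a b^-1 a^2 b a^2) = tr(a^2 b a^3)*tr(b) - tr(a^2 b a^3 b) = x^4*y*z - x^3*y^2 - x^3*z^2 - x^2*y*z + x*y^2 + x*z^2 + x
reduce: tr(b a b a b a) = tr(b a)*tr(b a b a) - tr(b^-1 a^-1)   [split at repeated b] = z^3 - 3*z
reduce: tr(b a b a b) = tr(b)*tr(a b a b) - tr(a b a) = y*z^2 - x*z - y
reduce: tr(b a^2 b a b a) = tr(a)*tr(b a b a b a) - tr(b a b a b) = x*z^3 - y*z^2 - 2*x*z + y
so tr(b a^2 b a b) = tr(b)*tr(a^2 b a b) - tr(a^2 b a) = x*y*z^2 - x^2*z - y^2*z + z
tr(a^2 b a^2 b a b) = tr(a)*tr(b a^2 b a b a) - tr(b a^2 b a b) = x^2*z^3 - 2*x*y*z^2 - x^2*z + y^2*z + x*y - z
so tr(a b^-1 a^2 b a^2 b) = tr(a^2 b a^2 b a)*tr(b) - tr(a^2 b a^2 b a b) = x^3*y*z^2 - 2*x^2*y^2*z - x^2*z^3 + x*y^3 + x*y*z^2 + x^2*z - 2*x*y + z
tr(b^-1 a^2 b a^2 b^-1 a) = tr(a b^-1 a^2 b a^2)*tr(b) - tr(a b^-1 a^2 b a^2 b) = x^4*y^2*z - x^3*y^3 - 2*x^3*y*z^2 + x^2*y^2*z + x^2*z^3 - x^2*z + 3*x*y - z
tr(b^-1 a^2 b a^2 b^-1 a^-1) = tr(b^-1 a^2 b a^2 b^-1)*tr(a) - tr(b^-1 a^2 b a^2 b^-1 a) = x^3*y*z^2 - x^4*z - x^2*y^2*z - x^2*z^3 + x^3*y + 3*x^2*z - 2*x*y + z
so tr(a b a^3 b a^2) = tr(a)*tr(a b a^3 b a) - tr(a b a^3 b) = x^4*z^2 - 2*x^3*y*z + x^2*y^2 - 2*x^2*z^2 + 2*x*y*z + z^2 - 2
so tr(a b a^3 b a^2 b) = tr(a)*tr(b a^2 b a b a^2) - tr(b a^2 b a b a) = x^3*z^3 - 2*x^2*y*z^2 - x^3*z + x*y^2*z - x*z^3 + x^2*y + y*z^2 + x*z - y
reduce: tr(b a^3 b a^2 b^-1 a) = tr(a b a^3 b a^2)*tr(b) - tr(a b a^3 b a^2 b) = x^4*y*z^2 - 2*x^3*y^2*z - x^3*z^3 + x^2*y^3 + x^3*z + x*y^2*z + x*z^3 - x^2*y - x*z - y
so tr(b a^3 b a^2 b^-1 a^-1) = tr(b a^3 b a^2 b^-1)*tr(a) - tr(b a^3 b a^2 b^-1 a) = -x^4*y*z^2 + x^5*z + 2*x^3*y^2*z + x^3*z^3 - x^4*y - x^2*y^3 - 4*x^3*z - x*y^2*z - x*z^3 + 3*x^2*y + 2*x*z + y
reduce: tr(a^2 b a^2 b^-1 a^-2 b a) = tr(b a^3 b a^2 b^-1 a^-1)*tr(a) - tr(b a^3 b a^2 b^-1) = -x^5*y*z^2 + x^6*z + 2*x^4*y^2*z + x^4*z^3 - x^5*y - x^3*y^3 - 5*x^4*z - x^2*y^2*z - x^2*z^3 + 4*x^3*y + 5*x^2*z - x*y - z
tr(b^2 a b a b a) = tr(b)*tr(a b a b a b) - tr(a b a b a) = y*z^3 - x*z^2 - 2*y*z + x
tr(b^2 a b a b) = tr(b)*tr(b a b a b) - tr(b a b a) = y^2*z^2 - x*y*z - y^2 - z^2 + 2
so tr(b a^2 b^2 a b a) = tr(a)*tr(b^2 a b a b a) - tr(b^2 a b a b) = x*y*z^3 - x^2*z^2 - y^2*z^2 - x*y*z + x^2 + y^2 + z^2 - 2
reduce: tr(b^2 a b^2 a) = tr(b)*tr(a b^2 a b) - tr(a b^2 a) = y^2*z^2 - 2*x*y*z + x^2 - 2
so tr(b^2 a b) = tr(b)*tr(a b^2) - tr(a b) = y^2*z - x*y - z
tr(b^2 a b^2) = tr(b)*tr(b^2 a b) - tr(b^2 a) = y^3*z - x*y^2 - 2*y*z + x
reduce: tr(b a^2 b^2 a b) = tr(a)*tr(b^2 a b^2 a) - tr(b^2 a b^2) = x*y^2*z^2 - 2*x^2*y*z - y^3*z + x^3 + x*y^2 + 2*y*z - 3*x
tr(b a b a^2 b a^2 b) = tr(a)*tr(b a^2 b^2 a b a) - tr(b a^2 b^2 a b) = x^2*y*z^3 - x^3*z^2 - 2*x*y^2*z^2 + x^2*y*z + y^3*z + x*z^2 - 2*y*z + x
tr(b a b a b a b a) = tr(a b a b)*tr(a b a b) - tr(1)   [split at repeated a] = z^4 - 4*z^2 + 2
tr(b a b a b a^2 b a) = tr(a)*tr(b a b a b a b a) - tr(b a b a b a b) = x*z^4 - y*z^3 - 3*x*z^2 + 2*y*z + x
reduce: tr(b a b a^2 b a^2 b a) = tr(a)*tr(b a b a b a^2 b a) - tr(b a b a b a^2 b) = x^2*z^4 - 2*x*y*z^3 - 2*x^2*z^2 + y^2*z^2 + 3*x*y*z - y^2 - z^2 + 2
tr(a^-1 b a b a^2 b a^2 b) = tr(b a b a^2 b a^2 b)*tr(a) - tr(b a b a^2 b a^2 b a) = x^3*y*z^3 - x^4*z^2 - 2*x^2*y^2*z^2 - x^2*z^4 + x^3*y*z + x*y^3*z + 2*x*y*z^3 + 3*x^2*z^2 - y^2*z^2 - 5*x*y*z + x^2 + y^2 + z^2 - 2
so tr(a^-1 b a b a^2 b a^2 b^-1) = tr(a^-1 b a b a^2 b a^2)*tr(b) - tr(a^-1 b a b a^2 b a^2 b) = -x^3*y*z^3 + x^4*z^2 + 2*x^2*y^2*z^2 + x^2*z^4 - x^3*y*z - x*y^3*z - x*y*z^3 - 3*x^2*z^2 + 3*x*y*z - x^2 - z^2 + 2
reduce: tr(a^2 b a^2 b^-1 a^-2 b a b) = tr(a^-1 b a b a^2 b a^2 b^-1)*tr(a) - tr(a^-1 b a b a^2 b a^2 b^-1 a) = -x^4*y*z^3 + x^5*z^2 + 2*x^3*y^2*z^2 + x^3*z^4 - x^4*y*z - x^2*y^3*z - x^2*y*z^3 - 4*x^3*z^2 + 5*x^2*y*z - x^3 - x*y^2 - y*z + 3*x
reduce: tr(a b^-1 a^2 b a^2 b^-1 a^-2 b) = tr(a^2 b a^2 b^-1 a^-2 b a)*tr(b) - tr(a^2 b a^2 b^-1 a^-2 b a b) = -x^5*y^2*z^2 + x^6*y*z + 2*x^4*y^3*z + 2*x^4*y*z^3 - x^5*y^2 - x^5*z^2 - x^3*y^4 - 2*x^3*y^2*z^2 - x^3*z^4 - 4*x^4*y*z + 4*x^3*y^2 + 4*x^3*z^2 + x^3 - 3*x
reduce: tr(b a^2 b^-1 a^-2 b^-1 a b^-1 a^2) = tr(a b^-1 a^2 b a^2 b^-1 a^-2)*tr(b) - tr(a b^-1 a^2 b a^2 b^-1 a^-2 b) = x^5*y^2*z^2 - x^6*y*z - 2*x^4*y^3*z - 2*x^4*y*z^3 + x^5*y^2 + x^5*z^2 + x^3*y^4 + 3*x^3*y^2*z^2 + x^3*z^4 + 3*x^4*y*z - x^2*y^3*z - x^2*y*z^3 - 3*x^3*y^2 - 4*x^3*z^2 + 3*x^2*y*z - x^3 - 2*x*y^2 + y*z + 3*x

x^5*y^2*z^2 - x^6*y*z - 2*x^4*y^3*z - 2*x^4*y*z^3 + x^5*y^2 + x^5*z^2 + x^3*y^4 + 3*x^3*y^2*z^2 + x^3*z^4 + 3*x^4*y*z - x^2*y^3*z - x^2*y*z^3 - 3*x^3*y^2 - 4*x^3*z^2 + 3*x^2*y*z - x^3 - 2*x*y^2 + y*z + 3*x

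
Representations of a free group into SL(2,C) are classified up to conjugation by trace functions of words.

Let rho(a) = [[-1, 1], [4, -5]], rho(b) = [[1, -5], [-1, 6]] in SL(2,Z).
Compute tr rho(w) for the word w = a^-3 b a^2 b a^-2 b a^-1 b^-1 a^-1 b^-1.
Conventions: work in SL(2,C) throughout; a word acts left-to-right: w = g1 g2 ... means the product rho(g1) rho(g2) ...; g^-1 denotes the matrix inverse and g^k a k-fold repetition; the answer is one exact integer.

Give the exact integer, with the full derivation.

rho(a^-1) = [[-5, -1], [-4, -1]]
... * rho(a^-1) = [[-5, -1], [-4, -1]]  ->  [[29, 6], [24, 5]]
... * rho(a^-1) = [[-5, -1], [-4, -1]]  ->  [[-169, -35], [-140, -29]]
... * rho(b) = [[1, -5], [-1, 6]]  ->  [[-134, 635], [-111, 526]]
... * rho(a) = [[-1, 1], [4, -5]]  ->  [[2674, -3309], [2215, -2741]]
... * rho(a) = [[-1, 1], [4, -5]]  ->  [[-15910, 19219], [-13179, 15920]]
... * rho(b) = [[1, -5], [-1, 6]]  ->  [[-35129, 194864], [-29099, 161415]]
... * rho(a^-1) = [[-5, -1], [-4, -1]]  ->  [[-603811, -159735], [-500165, -132316]]
... * rho(a^-1) = [[-5, -1], [-4, -1]]  ->  [[3657995, 763546], [3030089, 632481]]
... * rho(b) = [[1, -5], [-1, 6]]  ->  [[2894449, -13708699], [2397608, -11355559]]
... * rho(a^-1) = [[-5, -1], [-4, -1]]  ->  [[40362551, 10814250], [33434196, 8957951]]
... * rho(b^-1) = [[6, 5], [1, 1]]  ->  [[252989556, 212627005], [209563127, 176128931]]
... * rho(a^-1) = [[-5, -1], [-4, -1]]  ->  [[-2115455800, -465616561], [-1752331359, -385692058]]
... * rho(b^-1) = [[6, 5], [1, 1]]  ->  [[-13158351361, -11042895561], [-10899680212, -9147348853]]
tr = -13158351361 + -9147348853 = -22305700214

-22305700214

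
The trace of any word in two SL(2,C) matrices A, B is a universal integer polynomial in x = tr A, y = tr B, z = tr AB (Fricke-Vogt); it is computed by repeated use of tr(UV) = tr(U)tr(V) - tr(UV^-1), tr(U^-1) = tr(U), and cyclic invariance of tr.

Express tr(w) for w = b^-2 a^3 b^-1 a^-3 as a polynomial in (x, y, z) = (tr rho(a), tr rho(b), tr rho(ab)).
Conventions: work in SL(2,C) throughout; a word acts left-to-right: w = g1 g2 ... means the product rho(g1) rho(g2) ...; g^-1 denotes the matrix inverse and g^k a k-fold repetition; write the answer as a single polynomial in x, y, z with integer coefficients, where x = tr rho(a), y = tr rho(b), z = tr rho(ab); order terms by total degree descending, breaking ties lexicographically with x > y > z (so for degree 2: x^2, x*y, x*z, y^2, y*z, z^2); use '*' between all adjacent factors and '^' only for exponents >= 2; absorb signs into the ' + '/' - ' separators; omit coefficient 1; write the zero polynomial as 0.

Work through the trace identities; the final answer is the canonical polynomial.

trace(b^-1 a) = trace(a) trace(b) - trace(a b)   [inverse elimination on b] = x*y - z
reduce: trace(b^-2 a) = trace(b^-1 a) trace(b) - trace(b^-1 a b)   [inverse elimination on b] = x*y^2 - y*z - x
so trace(a^2 b) = trace(a) trace(b a) - trace(b)   [square of a] = x*z - y
trace(a^2) = trace(a) trace(a) - trace(1)   [square of a] = x^2 - 2
reduce: trace(a b^2 a) = trace(b) trace(a^2 b) - trace(a^2)   [square of b] = x*y*z - x^2 - y^2 + 2
trace(a b^2) = trace(b) trace(a b) - trace(a)   [square of b] = y*z - x
trace(b a^3 b) = trace(a) trace(a b^2 a) - trace(a b^2)   [square of a] = x^2*y*z - x^3 - x*y^2 - y*z + 3*x
reduce: trace(b a b a) = trace(b a) trace(b a) - trace(1)   [split at a repeated b] = z^2 - 2
trace(b a b a^2) = trace(a) trace(b a b a) - trace(b a b)   [square of a] = x*z^2 - y*z - x
trace(b a^3 b a) = trace(a) trace(b a b a^2) - trace(b a b a)   [square of a] = x^2*z^2 - x*y*z - x^2 - z^2 + 2
reduce: trace(a^-1 b a^3 b) = trace(b a^3 b) trace(a) - trace(b a^3 b a)   [inverse elimination on a] = x^3*y*z - x^4 - x^2*y^2 - x^2*z^2 + 4*x^2 + z^2 - 2
trace(a^3 b a^-2 b) = trace(a^-1 b a^3 b) trace(a) - trace(a^-1 b a^3 b a)   [inverse elimination on a] = x^4*y*z - x^5 - x^3*y^2 - x^3*z^2 - x^2*y*z + 5*x^3 + x*y^2 + x*z^2 + y*z - 5*x
reduce: trace(a^3 b a^-2 b^-1) = trace(a^3 b a^-2) trace(b) - trace(a^3 b a^-2 b)   [inverse elimination on b] = -x^4*y*z + x^5 + x^3*y^2 + x^3*z^2 + x^2*y*z - 5*x^3 - x*y^2 - x*z^2 + 5*x
reduce: trace(a^-2 b^-2 a^3 b) = trace(a^3 b a^-2 b^-1) trace(b) - trace(a^3 b a^-2)   [inverse elimination on b] = -x^4*y^2*z + x^5*y + x^3*y^3 + x^3*y*z^2 + x^2*y^2*z - 5*x^3*y - x*y^3 - x*y*z^2 + 5*x*y - z
trace(a^-2 b^-2 a^3 b^-1) = trace(a^-2 b^-2 a^3) trace(b) - trace(a^-2 b^-2 a^3 b)   [inverse elimination on b] = x^4*y^2*z - x^5*y - x^3*y^3 - x^3*y*z^2 - x^2*y^2*z + 5*x^3*y + 2*x*y^3 + x*y*z^2 - y^2*z - 6*x*y + z
trace(b^-1 a^2) = trace(a^2) trace(b) - trace(a^2 b)   [inverse elimination on b] = x^2*y - x*z - y
trace(b^-2 a^2) = trace(b^-1 a^2) trace(b) - trace(b^-1 a^2 b)   [inverse elimination on b] = x^2*y^2 - x*y*z - x^2 - y^2 + 2
trace(a^3) = trace(a) trace(a^2) - trace(a)   [square of a] = x^3 - 3*x
reduce: trace(a^2 b a) = trace(a) trace(b a^2) - trace(b a)   [square of a] = x^2*z - x*y - z
trace(a^3 b a) = trace(a) trace(a^2 b a) - trace(a^2 b)   [square of a] = x^3*z - x^2*y - 2*x*z + y
trace(b^-1 a^3 b a) = trace(a^3 b a) trace(b) - trace(a^3 b a b)   [inverse elimination on b] = x^3*y*z - x^2*y^2 - x^2*z^2 - x*y*z + x^2 + y^2 + z^2 - 2
trace(b^-1 a^3 b a^-1) = trace(b^-1 a^3 b) trace(a) - trace(b^-1 a^3 b a)   [inverse elimination on a] = -x^3*y*z + x^4 + x^2*y^2 + x^2*z^2 + x*y*z - 4*x^2 - y^2 - z^2 + 2
trace(a^-1 b^-2 a^3 b) = trace(b^-1 a^3 b a^-1) trace(b) - trace(b^-1 a^3 b a^-1 b)   [inverse elimination on b] = -x^3*y^2*z + x^4*y + x^2*y^3 + x^2*y*z^2 + x*y^2*z - 4*x^2*y - y^3 - y*z^2 - x*z + 3*y
trace(a^-1 b^-2 a^3 b^-1) = trace(a^-1 b^-2 a^3) trace(b) - trace(a^-1 b^-2 a^3 b)   [inverse elimination on b] = x^3*y^2*z - x^4*y - x^2*y*z^2 - 2*x*y^2*z + 3*x^2*y + y*z^2 + x*z - y
trace(b^-2 a^3 b^-1 a^-3) = trace(a^-2 b^-2 a^3 b^-1) trace(a) - trace(a^-2 b^-2 a^3 b^-1 a)   [inverse elimination on a] = x^5*y^2*z - x^6*y - x^4*y^3 - x^4*y*z^2 - 2*x^3*y^2*z + 6*x^4*y + 2*x^2*y^3 + 2*x^2*y*z^2 + x*y^2*z - 9*x^2*y - y*z^2 + y

x^5*y^2*z - x^6*y - x^4*y^3 - x^4*y*z^2 - 2*x^3*y^2*z + 6*x^4*y + 2*x^2*y^3 + 2*x^2*y*z^2 + x*y^2*z - 9*x^2*y - y*z^2 + y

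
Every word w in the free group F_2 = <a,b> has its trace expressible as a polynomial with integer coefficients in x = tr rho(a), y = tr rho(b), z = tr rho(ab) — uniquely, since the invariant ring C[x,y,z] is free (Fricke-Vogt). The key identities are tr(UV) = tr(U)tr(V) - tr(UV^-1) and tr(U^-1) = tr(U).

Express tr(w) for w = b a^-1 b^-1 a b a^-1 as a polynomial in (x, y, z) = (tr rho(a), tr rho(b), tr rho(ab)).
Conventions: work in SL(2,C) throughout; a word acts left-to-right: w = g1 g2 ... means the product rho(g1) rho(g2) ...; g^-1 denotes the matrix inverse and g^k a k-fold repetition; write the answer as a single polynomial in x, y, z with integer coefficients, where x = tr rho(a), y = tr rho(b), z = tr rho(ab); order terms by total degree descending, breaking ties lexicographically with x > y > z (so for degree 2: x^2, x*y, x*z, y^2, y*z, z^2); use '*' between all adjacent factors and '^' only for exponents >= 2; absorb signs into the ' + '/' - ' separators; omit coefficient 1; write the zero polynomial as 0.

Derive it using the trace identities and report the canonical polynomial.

-x^2*y^2*z + x^3*y + x*y^3 + 2*x*y*z^2 - x^2*z - y^2*z - z^3 - 3*x*y + 3*z

trace(b^2) = trace(b) trace(b) - trace(1)  (reduce the b square) = y^2 - 2
trace(a b^2) = trace(b) trace(a b) - trace(a)  (reduce the b square) = y*z - x
trace(b a b^2) = trace(b) trace(a b^2) - trace(a b)  (reduce the b square) = y^2*z - x*y - z
so trace(a b a b) = trace(a b) trace(a b) - trace(1)  (split on a) = z^2 - 2
reduce: trace(a b a) = trace(a) trace(b a) - trace(b)  (reduce the a square) = x*z - y
so trace(b a b^2 a) = trace(b) trace(a b a b) - trace(a b a)  (reduce the b square) = y*z^2 - x*z - y
trace(a b^2 a^-1 b) = trace(b a b^2) trace(a) - trace(b a b^2 a)  (eliminate a^-1) = x*y^2*z - x^2*y - y*z^2 + y
so trace(b a^-1 b^-1 a b) = trace(a b^2 a^-1) trace(b) - trace(a b^2 a^-1 b)  (eliminate b^-1) = -x*y^2*z + x^2*y + y^3 + y*z^2 - 3*y
so trace(b a b a b a) = trace(b a b a) trace(b a) - trace(a b)  (split on b) = z^3 - 3*z
so trace(a b a b a^-1 b) = trace(b a b a b) trace(a) - trace(b a b a b a)  (eliminate a^-1) = x*y*z^2 - x^2*z - z^3 - x*y + 3*z
so trace(b a^-1 b^-1 a b a) = trace(a b a b a^-1) trace(b) - trace(a b a b a^-1 b)  (eliminate b^-1) = -x*y*z^2 + x^2*z + y^2*z + z^3 - 3*z
trace(b a^-1 b^-1 a b a^-1) = trace(b a^-1 b^-1 a b) trace(a) - trace(b a^-1 b^-1 a b a)  (eliminate a^-1) = -x^2*y^2*z + x^3*y + x*y^3 + 2*x*y*z^2 - x^2*z - y^2*z - z^3 - 3*x*y + 3*z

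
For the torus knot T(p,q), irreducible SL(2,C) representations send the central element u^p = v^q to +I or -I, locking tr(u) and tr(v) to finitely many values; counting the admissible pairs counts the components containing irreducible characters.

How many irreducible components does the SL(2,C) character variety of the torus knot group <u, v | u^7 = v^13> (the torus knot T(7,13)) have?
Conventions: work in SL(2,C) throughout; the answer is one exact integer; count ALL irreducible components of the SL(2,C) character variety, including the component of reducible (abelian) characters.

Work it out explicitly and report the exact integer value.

37

For T(7,13): irreducibility forces the central element u^7 = v^13 to one of +I, -I.
On an irreducible component, tr(u) is locked at 2*cos(pi*alpha/7) for some alpha in 1..6, and tr(v) at 2*cos(pi*beta/13) for some beta in 1..12.
Consistency of u^7 = (-1)^alpha I with v^13 = (-1)^beta I forces alpha = beta (mod 2).
Counting: 3 odd alphas x 6 odd betas + 3 even alphas x 6 even betas = 18 + 18 = 36.
That is 36 components of irreducible characters, and with the reducible (abelian) component the total is 37.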